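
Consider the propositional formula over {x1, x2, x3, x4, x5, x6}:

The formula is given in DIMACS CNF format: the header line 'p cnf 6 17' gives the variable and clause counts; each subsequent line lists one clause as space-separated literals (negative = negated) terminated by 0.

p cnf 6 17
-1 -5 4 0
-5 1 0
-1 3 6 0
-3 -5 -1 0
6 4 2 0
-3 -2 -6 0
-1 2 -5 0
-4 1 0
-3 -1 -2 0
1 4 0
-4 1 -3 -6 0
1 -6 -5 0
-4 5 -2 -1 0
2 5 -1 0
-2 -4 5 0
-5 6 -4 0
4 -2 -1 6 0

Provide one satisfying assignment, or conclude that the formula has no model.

Try x5 = False.
Try x4 = False.
The clause (x1) is unit, so x1 = True.
The clause (x2) is unit, so x2 = True.
The clause (¬x3) is unit, so x3 = False.
The clause (x6) is unit, so x6 = True.
This assignment satisfies each clause.

x1: True; x2: True; x3: False; x4: False; x5: False; x6: True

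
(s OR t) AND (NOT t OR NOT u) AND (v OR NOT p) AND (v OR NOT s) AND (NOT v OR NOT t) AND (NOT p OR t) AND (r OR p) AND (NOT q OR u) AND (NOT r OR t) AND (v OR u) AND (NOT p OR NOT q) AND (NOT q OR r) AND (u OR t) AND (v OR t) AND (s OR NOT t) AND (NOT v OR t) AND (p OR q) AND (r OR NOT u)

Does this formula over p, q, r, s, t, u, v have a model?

No

Branch on s: set s = true.
(v) alone gives v = true.
(NOT t) alone gives t = false.
Now (t) is unsatisfied and unit — conflict.
Backtrack on s: now try s = false.
(t) alone gives t = true.
Now (NOT t) is unsatisfied and unit — conflict.
Neither s = true nor s = false works.
No assignment satisfies every clause.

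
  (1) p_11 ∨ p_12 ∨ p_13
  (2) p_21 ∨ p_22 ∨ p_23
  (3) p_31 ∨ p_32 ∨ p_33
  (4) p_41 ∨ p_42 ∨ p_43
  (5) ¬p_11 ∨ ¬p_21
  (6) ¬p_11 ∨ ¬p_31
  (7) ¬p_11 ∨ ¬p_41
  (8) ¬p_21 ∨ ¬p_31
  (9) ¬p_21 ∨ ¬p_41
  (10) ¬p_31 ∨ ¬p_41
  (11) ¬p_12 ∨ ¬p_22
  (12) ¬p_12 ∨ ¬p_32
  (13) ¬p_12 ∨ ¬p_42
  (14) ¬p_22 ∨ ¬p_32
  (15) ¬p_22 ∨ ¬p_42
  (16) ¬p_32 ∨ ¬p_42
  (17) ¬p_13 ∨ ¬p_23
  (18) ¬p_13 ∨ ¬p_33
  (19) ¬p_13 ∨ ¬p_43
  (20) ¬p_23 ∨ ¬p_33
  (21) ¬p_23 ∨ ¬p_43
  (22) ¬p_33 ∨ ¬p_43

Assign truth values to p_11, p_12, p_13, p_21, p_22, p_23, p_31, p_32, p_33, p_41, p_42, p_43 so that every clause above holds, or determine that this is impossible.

UNSATISFIABLE

Try p_11 = False.
Try p_12 = True.
The clause (¬p_22) is unit, so p_22 = False.
The clause (¬p_32) is unit, so p_32 = False.
The clause (¬p_42) is unit, so p_42 = False.
Try p_21 = True.
The clause (¬p_31) is unit, so p_31 = False.
The clause (p_33) is unit, so p_33 = True.
The clause (¬p_41) is unit, so p_41 = False.
The clause (p_43) is unit, so p_43 = True.
That conflicts with the unit clause (¬p_43).
Backtrack on p_21: now try p_21 = False.
The clause (p_23) is unit, so p_23 = True.
The clause (¬p_13) is unit, so p_13 = False.
The clause (¬p_33) is unit, so p_33 = False.
The clause (p_31) is unit, so p_31 = True.
The clause (¬p_41) is unit, so p_41 = False.
The clause (p_43) is unit, so p_43 = True.
That conflicts with the unit clause (¬p_43).
Either choice for p_21 ends in contradiction.
Backtrack on p_12: now try p_12 = False.
The clause (p_13) is unit, so p_13 = True.
The clause (¬p_23) is unit, so p_23 = False.
The clause (¬p_33) is unit, so p_33 = False.
The clause (¬p_43) is unit, so p_43 = False.
Try p_21 = True.
The clause (¬p_31) is unit, so p_31 = False.
The clause (p_32) is unit, so p_32 = True.
The clause (¬p_41) is unit, so p_41 = False.
The clause (p_42) is unit, so p_42 = True.
That conflicts with the unit clause (¬p_42).
Backtrack on p_21: now try p_21 = False.
The clause (p_22) is unit, so p_22 = True.
The clause (¬p_32) is unit, so p_32 = False.
The clause (p_31) is unit, so p_31 = True.
The clause (¬p_41) is unit, so p_41 = False.
The clause (p_42) is unit, so p_42 = True.
That conflicts with the unit clause (¬p_42).
Either choice for p_21 ends in contradiction.
Either choice for p_12 ends in contradiction.
Backtrack on p_11: now try p_11 = True.
The clause (¬p_21) is unit, so p_21 = False.
The clause (¬p_31) is unit, so p_31 = False.
The clause (¬p_41) is unit, so p_41 = False.
Try p_22 = True.
The clause (¬p_12) is unit, so p_12 = False.
The clause (¬p_32) is unit, so p_32 = False.
The clause (p_33) is unit, so p_33 = True.
The clause (¬p_42) is unit, so p_42 = False.
The clause (p_43) is unit, so p_43 = True.
That conflicts with the unit clause (¬p_43).
Backtrack on p_22: now try p_22 = False.
The clause (p_23) is unit, so p_23 = True.
The clause (¬p_13) is unit, so p_13 = False.
The clause (¬p_33) is unit, so p_33 = False.
The clause (p_32) is unit, so p_32 = True.
The clause (¬p_12) is unit, so p_12 = False.
The clause (¬p_42) is unit, so p_42 = False.
The clause (p_43) is unit, so p_43 = True.
That conflicts with the unit clause (¬p_43).
Either choice for p_22 ends in contradiction.
Either choice for p_11 ends in contradiction.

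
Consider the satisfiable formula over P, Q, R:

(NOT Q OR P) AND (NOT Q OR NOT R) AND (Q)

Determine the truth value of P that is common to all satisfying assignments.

True

Suppose P = false.
From the singleton clause (NOT Q), Q = false.
That conflicts with the unit clause (Q).
So every satisfying assignment has P = True.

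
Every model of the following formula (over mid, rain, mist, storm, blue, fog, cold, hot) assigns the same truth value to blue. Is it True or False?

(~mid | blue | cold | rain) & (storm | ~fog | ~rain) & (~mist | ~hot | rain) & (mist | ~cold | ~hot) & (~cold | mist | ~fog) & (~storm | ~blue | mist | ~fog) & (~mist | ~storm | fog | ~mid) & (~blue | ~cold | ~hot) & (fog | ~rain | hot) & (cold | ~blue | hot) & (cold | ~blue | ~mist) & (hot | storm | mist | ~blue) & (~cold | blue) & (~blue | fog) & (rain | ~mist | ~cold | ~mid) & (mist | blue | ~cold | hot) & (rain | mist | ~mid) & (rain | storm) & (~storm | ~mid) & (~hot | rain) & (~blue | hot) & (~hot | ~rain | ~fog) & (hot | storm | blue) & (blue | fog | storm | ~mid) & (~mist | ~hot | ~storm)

Suppose blue = 1.
(fog) alone gives fog = 1.
(hot) alone gives hot = 1.
(~cold) alone gives cold = 0.
(~mist) alone gives mist = 0.
(~storm) alone gives storm = 0.
(~rain) alone gives rain = 0.
That conflicts with the unit clause (rain).
So every satisfying assignment has blue = False.

False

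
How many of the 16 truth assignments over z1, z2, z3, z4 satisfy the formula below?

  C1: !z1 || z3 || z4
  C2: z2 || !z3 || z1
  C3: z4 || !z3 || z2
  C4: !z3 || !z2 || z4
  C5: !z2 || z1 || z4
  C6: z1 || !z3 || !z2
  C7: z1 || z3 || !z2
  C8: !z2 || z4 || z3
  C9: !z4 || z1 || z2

There are 2^4 = 16 truth assignments over (z1, z2, z3, z4).
Split on z2. With z2 = true, the clauses containing z2 are satisfied and !z2 drops from the rest; 2 of the 2^3 = 8 assignments to the other variables satisfy what remains.
With z2 = false, by the same count on the reduced clause set, 3 assignments work.
Total: 2 + 3 = 5.

5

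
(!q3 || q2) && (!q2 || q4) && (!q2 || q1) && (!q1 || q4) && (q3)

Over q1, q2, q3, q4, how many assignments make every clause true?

1

There are 2^4 = 16 truth assignments over (q1, q2, q3, q4).
Check each against the 5 clauses (columns in the order q1, q2, q3, q4):
  F F F F  ✗ fails (q3)
  F F F T  ✗ fails (q3)
  F F T F  ✗ fails (!q3 || q2)
  F F T T  ✗ fails (!q3 || q2)
  F T F F  ✗ fails (!q2 || q4)
  F T F T  ✗ fails (!q2 || q1)
  F T T F  ✗ fails (!q2 || q4)
  F T T T  ✗ fails (!q2 || q1)
  T F F F  ✗ fails (!q1 || q4)
  T F F T  ✗ fails (q3)
  T F T F  ✗ fails (!q3 || q2)
  T F T T  ✗ fails (!q3 || q2)
  T T F F  ✗ fails (!q2 || q4)
  T T F T  ✗ fails (q3)
  T T T F  ✗ fails (!q2 || q4)
  T T T T  ✓ satisfies all
1 of the 16 rows is a model.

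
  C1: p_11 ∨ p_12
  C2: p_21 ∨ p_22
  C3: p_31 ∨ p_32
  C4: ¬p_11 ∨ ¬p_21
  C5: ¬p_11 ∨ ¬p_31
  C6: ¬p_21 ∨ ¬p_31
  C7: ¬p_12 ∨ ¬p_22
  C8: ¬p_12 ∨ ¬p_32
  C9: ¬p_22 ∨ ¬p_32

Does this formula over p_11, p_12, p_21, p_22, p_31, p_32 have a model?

Unsatisfiable

Suppose p_11 = True.
Unit clause (¬p_21) forces p_21 = False.
Unit clause (p_22) forces p_22 = True.
Unit clause (¬p_31) forces p_31 = False.
Unit clause (p_32) forces p_32 = True.
But (¬p_32) is also a unit clause — contradiction.
So p_11 must be the other value — set p_11 = False.
Unit clause (p_12) forces p_12 = True.
Unit clause (¬p_22) forces p_22 = False.
Unit clause (p_21) forces p_21 = True.
Unit clause (¬p_31) forces p_31 = False.
Unit clause (p_32) forces p_32 = True.
But (¬p_32) is also a unit clause — contradiction.
Either choice for p_11 ends in contradiction.
No assignment satisfies every clause.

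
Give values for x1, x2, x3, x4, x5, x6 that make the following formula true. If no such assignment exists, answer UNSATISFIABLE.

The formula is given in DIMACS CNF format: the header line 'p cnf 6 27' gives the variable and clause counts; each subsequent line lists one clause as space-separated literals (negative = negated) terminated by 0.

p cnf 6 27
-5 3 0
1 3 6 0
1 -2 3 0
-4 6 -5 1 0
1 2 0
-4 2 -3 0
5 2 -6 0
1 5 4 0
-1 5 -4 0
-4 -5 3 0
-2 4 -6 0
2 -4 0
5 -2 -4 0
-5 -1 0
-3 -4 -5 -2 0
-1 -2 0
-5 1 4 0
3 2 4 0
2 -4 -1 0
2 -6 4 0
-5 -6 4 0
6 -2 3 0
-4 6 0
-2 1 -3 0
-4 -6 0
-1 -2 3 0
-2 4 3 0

x1: True, x2: False, x3: True, x4: False, x5: False, x6: False

Branch on x5: set x5 = False.
Branch on x1: set x1 = True.
The clause (¬x4) is unit, so x4 = False.
The clause (¬x2) is unit, so x2 = False.
The clause (¬x6) is unit, so x6 = False.
The clause (x3) is unit, so x3 = True.
All clauses are satisfied.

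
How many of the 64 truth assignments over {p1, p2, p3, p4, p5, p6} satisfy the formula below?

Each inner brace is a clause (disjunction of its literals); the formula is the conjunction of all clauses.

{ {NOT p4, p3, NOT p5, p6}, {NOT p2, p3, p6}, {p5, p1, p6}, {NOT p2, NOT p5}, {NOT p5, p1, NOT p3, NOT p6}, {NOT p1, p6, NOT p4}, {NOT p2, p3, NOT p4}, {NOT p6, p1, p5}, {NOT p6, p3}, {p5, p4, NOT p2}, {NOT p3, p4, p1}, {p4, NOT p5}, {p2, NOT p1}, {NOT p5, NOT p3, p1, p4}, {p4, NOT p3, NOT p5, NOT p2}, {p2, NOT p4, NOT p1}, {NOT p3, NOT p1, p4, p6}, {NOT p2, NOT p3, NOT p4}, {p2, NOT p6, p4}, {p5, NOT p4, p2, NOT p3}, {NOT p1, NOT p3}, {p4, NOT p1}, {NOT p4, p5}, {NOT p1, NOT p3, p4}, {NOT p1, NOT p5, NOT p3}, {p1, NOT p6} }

There are 2^6 = 64 truth assignments over (p1, p2, p3, p4, p5, p6).
Split on p5. With p5 = true, the clauses containing p5 are satisfied and NOT p5 drops from the rest; 1 of the 2^5 = 32 assignments to the other variables satisfy what remains.
With p5 = false, by the same count on the reduced clause set, 0 assignments work.
(One model: p1=F, p2=F, p3=T, p4=T, p5=T, p6=F.)
Total: 1 + 0 = 1.

1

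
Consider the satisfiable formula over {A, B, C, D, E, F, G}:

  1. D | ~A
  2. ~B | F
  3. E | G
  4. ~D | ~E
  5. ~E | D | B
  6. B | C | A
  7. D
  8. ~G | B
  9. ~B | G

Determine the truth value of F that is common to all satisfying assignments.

True

Suppose F = 0.
From the singleton clause (~B), B = 0.
From the singleton clause (D), D = 1.
From the singleton clause (~E), E = 0.
From the singleton clause (G), G = 1.
Now (~G) is unsatisfied and unit — conflict.
So every satisfying assignment has F = True.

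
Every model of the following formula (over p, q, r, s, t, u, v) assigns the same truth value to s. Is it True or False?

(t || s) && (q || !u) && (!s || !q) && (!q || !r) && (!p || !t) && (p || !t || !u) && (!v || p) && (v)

Suppose s = false.
From the singleton clause (t), t = true.
From the singleton clause (!p), p = false.
From the singleton clause (!u), u = false.
From the singleton clause (!v), v = false.
But (v) is also a unit clause — contradiction.
So every satisfying assignment has s = True.

True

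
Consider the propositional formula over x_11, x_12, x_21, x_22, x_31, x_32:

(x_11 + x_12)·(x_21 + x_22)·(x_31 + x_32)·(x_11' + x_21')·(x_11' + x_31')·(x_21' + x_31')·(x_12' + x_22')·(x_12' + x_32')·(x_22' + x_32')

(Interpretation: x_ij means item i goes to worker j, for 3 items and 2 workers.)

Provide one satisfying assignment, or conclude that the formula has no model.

UNSATISFIABLE

Try x_11 = 1.
(x_21') alone gives x_21 = 0.
(x_22) alone gives x_22 = 1.
(x_31') alone gives x_31 = 0.
(x_32) alone gives x_32 = 1.
That conflicts with the unit clause (x_32').
Backtrack on x_11: now try x_11 = 0.
(x_12) alone gives x_12 = 1.
(x_22') alone gives x_22 = 0.
(x_21) alone gives x_21 = 1.
(x_31') alone gives x_31 = 0.
(x_32) alone gives x_32 = 1.
That conflicts with the unit clause (x_32').
Either choice for x_11 ends in contradiction.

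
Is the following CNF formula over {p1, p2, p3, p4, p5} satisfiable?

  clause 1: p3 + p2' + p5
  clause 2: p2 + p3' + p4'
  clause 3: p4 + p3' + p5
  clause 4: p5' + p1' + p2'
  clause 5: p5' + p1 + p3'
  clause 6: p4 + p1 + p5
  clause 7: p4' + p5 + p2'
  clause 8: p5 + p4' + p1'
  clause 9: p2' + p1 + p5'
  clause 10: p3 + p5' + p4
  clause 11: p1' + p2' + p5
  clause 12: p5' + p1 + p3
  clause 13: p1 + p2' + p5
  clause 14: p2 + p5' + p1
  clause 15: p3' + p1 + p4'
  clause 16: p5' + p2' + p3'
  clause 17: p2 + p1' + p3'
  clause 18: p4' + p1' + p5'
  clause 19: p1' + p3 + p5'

Yes

Branch on p3: set p3 = 0.
Branch on p2: set p2 = 0.
Branch on p5: set p5 = 0.
Branch on p4: set p4 = 1.
From the singleton clause (p1'), p1 = 0.
Every clause now holds.
A satisfying assignment: p1=0,  p2=0,  p3=0,  p4=1,  p5=0.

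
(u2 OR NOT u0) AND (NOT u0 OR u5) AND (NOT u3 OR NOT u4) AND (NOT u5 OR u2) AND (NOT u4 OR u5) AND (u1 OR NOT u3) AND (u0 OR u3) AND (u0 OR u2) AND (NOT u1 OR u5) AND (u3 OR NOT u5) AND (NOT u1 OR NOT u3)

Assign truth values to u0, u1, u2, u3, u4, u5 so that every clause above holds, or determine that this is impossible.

UNSATISFIABLE

Branch on u2: set u2 = true.
Branch on u0: set u0 = false.
From the singleton clause (u3), u3 = true.
From the singleton clause (NOT u4), u4 = false.
From the singleton clause (u1), u1 = true.
But (NOT u1) is also a unit clause — contradiction.
That branch fails; take u0 = true instead.
From the singleton clause (u5), u5 = true.
From the singleton clause (u3), u3 = true.
From the singleton clause (NOT u4), u4 = false.
From the singleton clause (u1), u1 = true.
But (NOT u1) is also a unit clause — contradiction.
Either choice for u0 ends in contradiction.
That branch fails; take u2 = false instead.
From the singleton clause (NOT u0), u0 = false.
But (u0) is also a unit clause — contradiction.
Either choice for u2 ends in contradiction.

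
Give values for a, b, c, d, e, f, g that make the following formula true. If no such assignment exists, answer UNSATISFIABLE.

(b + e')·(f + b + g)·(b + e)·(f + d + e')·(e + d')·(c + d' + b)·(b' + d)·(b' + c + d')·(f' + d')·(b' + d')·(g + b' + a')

UNSATISFIABLE

Try b = 1.
(d) alone gives d = 1.
That conflicts with the unit clause (d').
Undo b and try b = 0.
(e') alone gives e = 0.
That conflicts with the unit clause (e).
Either choice for b ends in contradiction.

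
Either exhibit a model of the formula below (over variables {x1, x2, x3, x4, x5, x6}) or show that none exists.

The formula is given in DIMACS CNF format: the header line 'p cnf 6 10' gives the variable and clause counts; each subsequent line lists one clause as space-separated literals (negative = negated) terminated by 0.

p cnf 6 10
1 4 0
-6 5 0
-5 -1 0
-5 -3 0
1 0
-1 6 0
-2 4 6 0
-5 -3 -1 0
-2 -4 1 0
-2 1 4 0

UNSATISFIABLE

Unit clause (x1) forces x1 = True.
Unit clause (¬x5) forces x5 = False.
Unit clause (¬x6) forces x6 = False.
But (x6) is also a unit clause — contradiction.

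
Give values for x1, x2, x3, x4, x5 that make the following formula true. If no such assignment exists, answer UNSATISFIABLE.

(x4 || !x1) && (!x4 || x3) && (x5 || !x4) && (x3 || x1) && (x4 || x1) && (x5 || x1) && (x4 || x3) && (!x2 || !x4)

x1: false,  x2: false,  x3: true,  x4: true,  x5: true

Suppose x4 = true.
From the singleton clause (x3), x3 = true.
From the singleton clause (x5), x5 = true.
From the singleton clause (!x2), x2 = false.
Every clause is now satisfied; x1 is unconstrained.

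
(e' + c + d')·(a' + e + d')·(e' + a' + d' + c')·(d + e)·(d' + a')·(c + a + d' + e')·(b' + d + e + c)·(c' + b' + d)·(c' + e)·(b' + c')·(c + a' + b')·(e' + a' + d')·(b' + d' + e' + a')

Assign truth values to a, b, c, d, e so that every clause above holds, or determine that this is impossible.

Try d = 0.
The clause (e) is unit, so e = 1.
Try c = 0.
Try a = 0.
No clause remains; b is free.

a: 0; b: 1; c: 0; d: 0; e: 1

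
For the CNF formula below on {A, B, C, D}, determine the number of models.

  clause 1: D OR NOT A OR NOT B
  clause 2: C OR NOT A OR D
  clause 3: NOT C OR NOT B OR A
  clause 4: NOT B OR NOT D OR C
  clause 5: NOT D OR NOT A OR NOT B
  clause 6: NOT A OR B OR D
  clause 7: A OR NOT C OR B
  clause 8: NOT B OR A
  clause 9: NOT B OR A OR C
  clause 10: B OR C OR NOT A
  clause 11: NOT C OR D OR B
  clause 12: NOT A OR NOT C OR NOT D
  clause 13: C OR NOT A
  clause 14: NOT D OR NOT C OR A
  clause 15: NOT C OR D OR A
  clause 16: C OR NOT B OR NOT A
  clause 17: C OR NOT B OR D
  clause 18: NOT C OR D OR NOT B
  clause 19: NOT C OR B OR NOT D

There are 2^4 = 16 truth assignments over (A, B, C, D).
Check each against the 19 clauses (columns in the order A, B, C, D):
  F F F F  ✓ satisfies all
  F F F T  ✓ satisfies all
  F F T F  ✗ fails (A OR NOT C OR B)
  F F T T  ✗ fails (A OR NOT C OR B)
  F T F F  ✗ fails (NOT B OR A)
  F T F T  ✗ fails (NOT B OR NOT D OR C)
  F T T F  ✗ fails (NOT C OR NOT B OR A)
  F T T T  ✗ fails (NOT C OR NOT B OR A)
  T F F F  ✗ fails (C OR NOT A OR D)
  T F F T  ✗ fails (B OR C OR NOT A)
  T F T F  ✗ fails (NOT A OR B OR D)
  T F T T  ✗ fails (NOT A OR NOT C OR NOT D)
  T T F F  ✗ fails (D OR NOT A OR NOT B)
  T T F T  ✗ fails (NOT B OR NOT D OR C)
  T T T F  ✗ fails (D OR NOT A OR NOT B)
  T T T T  ✗ fails (NOT D OR NOT A OR NOT B)
2 of the 16 rows are models.

2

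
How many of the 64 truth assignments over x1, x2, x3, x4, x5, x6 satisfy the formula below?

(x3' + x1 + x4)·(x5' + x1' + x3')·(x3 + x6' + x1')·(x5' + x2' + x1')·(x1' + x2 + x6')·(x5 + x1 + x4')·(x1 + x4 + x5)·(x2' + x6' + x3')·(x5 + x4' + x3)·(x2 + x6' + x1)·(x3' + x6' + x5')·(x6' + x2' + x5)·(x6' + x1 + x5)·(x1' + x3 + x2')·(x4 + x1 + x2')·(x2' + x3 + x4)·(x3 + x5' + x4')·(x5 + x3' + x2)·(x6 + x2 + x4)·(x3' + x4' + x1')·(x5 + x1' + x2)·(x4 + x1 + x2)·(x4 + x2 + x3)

There are 2^6 = 64 truth assignments over (x1, x2, x3, x4, x5, x6).
Split on x2. With x2 = 1, the clauses containing x2 are satisfied and x2' drops from the rest; 2 of the 2^5 = 32 assignments to the other variables satisfy what remains.
With x2 = 0, by the same count on the reduced clause set, 1 assignment works.
(One model: x1=F, x2=F, x3=T, x4=T, x5=T, x6=F.)
Total: 2 + 1 = 3.

3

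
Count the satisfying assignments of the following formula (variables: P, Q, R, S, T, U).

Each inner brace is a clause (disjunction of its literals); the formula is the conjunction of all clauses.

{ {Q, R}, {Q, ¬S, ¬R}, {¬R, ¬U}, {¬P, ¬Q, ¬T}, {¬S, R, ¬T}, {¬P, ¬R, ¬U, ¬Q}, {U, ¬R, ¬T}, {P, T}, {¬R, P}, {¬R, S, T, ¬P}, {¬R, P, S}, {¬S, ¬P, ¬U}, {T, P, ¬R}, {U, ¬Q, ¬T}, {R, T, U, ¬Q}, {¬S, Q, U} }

There are 2^6 = 64 truth assignments over (P, Q, R, S, T, U).
Split on R. With R = True, the clauses containing R are satisfied and ¬R drops from the rest; 1 of the 2^5 = 32 assignments to the other variables satisfy what remains.
With R = False, by the same count on the reduced clause set, 2 assignments work.
(One model: P=F, Q=T, R=F, S=F, T=T, U=T.)
Total: 1 + 2 = 3.

3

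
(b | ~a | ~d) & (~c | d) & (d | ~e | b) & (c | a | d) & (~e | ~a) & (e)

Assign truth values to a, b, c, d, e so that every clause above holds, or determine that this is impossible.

From the singleton clause (e), e = 1.
From the singleton clause (~a), a = 0.
Suppose c = 1.
From the singleton clause (d), d = 1.
Every clause is now satisfied; b is unconstrained.

a=0; b=1; c=1; d=1; e=1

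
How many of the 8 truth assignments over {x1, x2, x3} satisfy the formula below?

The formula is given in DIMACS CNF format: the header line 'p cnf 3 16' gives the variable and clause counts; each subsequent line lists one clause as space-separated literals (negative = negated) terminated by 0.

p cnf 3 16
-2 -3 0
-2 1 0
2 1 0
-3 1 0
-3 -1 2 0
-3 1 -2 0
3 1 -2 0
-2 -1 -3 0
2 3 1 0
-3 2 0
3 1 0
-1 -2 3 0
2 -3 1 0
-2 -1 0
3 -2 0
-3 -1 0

1

There are 2^3 = 8 truth assignments over (x1, x2, x3).
Split on x1. With x1 = True, the clauses containing x1 are satisfied and ¬x1 drops from the rest; 1 of the 2^2 = 4 assignments to the other variables satisfy what remains.
With x1 = False, by the same count on the reduced clause set, 0 assignments work.
(One model: x1=T, x2=F, x3=F.)
Total: 1 + 0 = 1.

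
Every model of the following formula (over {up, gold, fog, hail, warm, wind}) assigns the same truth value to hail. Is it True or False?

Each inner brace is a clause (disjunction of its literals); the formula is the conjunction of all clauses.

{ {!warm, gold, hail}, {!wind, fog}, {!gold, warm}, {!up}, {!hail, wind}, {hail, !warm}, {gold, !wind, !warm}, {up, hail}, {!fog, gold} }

True

Suppose hail = false.
From the singleton clause (!up), up = false.
But (up) is also a unit clause — contradiction.
So every satisfying assignment has hail = True.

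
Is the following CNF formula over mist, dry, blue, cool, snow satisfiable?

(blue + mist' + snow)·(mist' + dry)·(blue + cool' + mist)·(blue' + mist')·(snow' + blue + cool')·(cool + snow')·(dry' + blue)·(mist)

No

The clause (mist) is unit, so mist = 1.
The clause (dry) is unit, so dry = 1.
The clause (blue') is unit, so blue = 0.
That conflicts with the unit clause (blue).
No assignment satisfies every clause.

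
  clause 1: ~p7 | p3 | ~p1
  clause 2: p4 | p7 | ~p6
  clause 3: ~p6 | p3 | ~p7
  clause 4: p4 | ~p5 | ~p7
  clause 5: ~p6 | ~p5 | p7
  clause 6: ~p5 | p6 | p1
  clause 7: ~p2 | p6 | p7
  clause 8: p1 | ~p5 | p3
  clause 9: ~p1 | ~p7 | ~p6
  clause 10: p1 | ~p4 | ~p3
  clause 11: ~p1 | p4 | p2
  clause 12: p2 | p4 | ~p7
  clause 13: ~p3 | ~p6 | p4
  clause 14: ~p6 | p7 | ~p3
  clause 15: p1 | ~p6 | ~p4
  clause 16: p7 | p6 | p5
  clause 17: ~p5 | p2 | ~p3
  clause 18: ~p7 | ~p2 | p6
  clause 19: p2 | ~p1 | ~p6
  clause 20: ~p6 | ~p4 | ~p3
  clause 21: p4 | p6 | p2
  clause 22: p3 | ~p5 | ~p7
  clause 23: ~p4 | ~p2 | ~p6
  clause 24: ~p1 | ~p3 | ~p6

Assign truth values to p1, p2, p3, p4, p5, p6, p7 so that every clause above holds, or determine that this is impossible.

Suppose p7 = 0.
Suppose p4 = 1.
Suppose p6 = 0.
Unit clause (~p2) forces p2 = 0.
Unit clause (p5) forces p5 = 1.
Unit clause (p1) forces p1 = 1.
Unit clause (~p3) forces p3 = 0.
All clauses are satisfied.

p1 ↦ 1,  p2 ↦ 0,  p3 ↦ 0,  p4 ↦ 1,  p5 ↦ 1,  p6 ↦ 0,  p7 ↦ 0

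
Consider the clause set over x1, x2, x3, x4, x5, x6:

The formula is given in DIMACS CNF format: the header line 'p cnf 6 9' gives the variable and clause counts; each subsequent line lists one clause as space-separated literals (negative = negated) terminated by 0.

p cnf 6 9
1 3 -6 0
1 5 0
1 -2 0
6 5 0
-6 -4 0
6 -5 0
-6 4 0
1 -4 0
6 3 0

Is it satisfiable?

Case x1 = True:
Case x6 = True:
(¬x4) alone gives x4 = False.
Now (x4) is unsatisfied and unit — conflict.
That branch fails; take x6 = False instead.
(x5) alone gives x5 = True.
Now (¬x5) is unsatisfied and unit — conflict.
Neither x6 = True nor x6 = False works.
That branch fails; take x1 = False instead.
(x5) alone gives x5 = True.
(¬x2) alone gives x2 = False.
(x6) alone gives x6 = True.
(x3) alone gives x3 = True.
(¬x4) alone gives x4 = False.
Now (x4) is unsatisfied and unit — conflict.
Neither x1 = True nor x1 = False works.
No assignment satisfies every clause.

No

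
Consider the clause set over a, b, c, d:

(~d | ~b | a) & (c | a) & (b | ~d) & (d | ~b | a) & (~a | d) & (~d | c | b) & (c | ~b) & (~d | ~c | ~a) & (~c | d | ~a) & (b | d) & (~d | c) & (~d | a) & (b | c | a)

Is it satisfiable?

Try c = 1.
Try b = 1.
Try d = 0.
From the singleton clause (a), a = 1.
Now (~a) is unsatisfied and unit — conflict.
So d must be the other value — set d = 1.
From the singleton clause (a), a = 1.
Now (~a) is unsatisfied and unit — conflict.
Neither d = 1 nor d = 0 works.
So b must be the other value — set b = 0.
From the singleton clause (~d), d = 0.
Now (d) is unsatisfied and unit — conflict.
Neither b = 1 nor b = 0 works.
So c must be the other value — set c = 0.
From the singleton clause (a), a = 1.
From the singleton clause (d), d = 1.
Now (~d) is unsatisfied and unit — conflict.
Neither c = 1 nor c = 0 works.
No assignment satisfies every clause.

Unsatisfiable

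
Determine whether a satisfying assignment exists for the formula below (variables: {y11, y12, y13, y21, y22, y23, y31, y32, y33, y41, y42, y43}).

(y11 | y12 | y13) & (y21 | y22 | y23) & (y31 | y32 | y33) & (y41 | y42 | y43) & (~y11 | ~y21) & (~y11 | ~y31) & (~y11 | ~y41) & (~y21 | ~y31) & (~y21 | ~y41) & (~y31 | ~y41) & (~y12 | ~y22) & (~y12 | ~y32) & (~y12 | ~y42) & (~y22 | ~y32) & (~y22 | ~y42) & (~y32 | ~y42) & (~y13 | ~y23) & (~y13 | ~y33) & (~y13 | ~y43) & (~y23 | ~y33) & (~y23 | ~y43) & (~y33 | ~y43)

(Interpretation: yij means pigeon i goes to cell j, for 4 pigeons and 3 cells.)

Case y11 = 0:
Case y12 = 1:
Unit clause (~y22) forces y22 = 0.
Unit clause (~y32) forces y32 = 0.
Unit clause (~y42) forces y42 = 0.
Case y21 = 1:
Unit clause (~y31) forces y31 = 0.
Unit clause (y33) forces y33 = 1.
Unit clause (~y41) forces y41 = 0.
Unit clause (y43) forces y43 = 1.
But (~y43) is also a unit clause — contradiction.
So y21 must be the other value — set y21 = 0.
Unit clause (y23) forces y23 = 1.
Unit clause (~y13) forces y13 = 0.
Unit clause (~y33) forces y33 = 0.
Unit clause (y31) forces y31 = 1.
Unit clause (~y41) forces y41 = 0.
Unit clause (y43) forces y43 = 1.
But (~y43) is also a unit clause — contradiction.
Neither y21 = 1 nor y21 = 0 works.
So y12 must be the other value — set y12 = 0.
Unit clause (y13) forces y13 = 1.
Unit clause (~y23) forces y23 = 0.
Unit clause (~y33) forces y33 = 0.
Unit clause (~y43) forces y43 = 0.
Case y21 = 1:
Unit clause (~y31) forces y31 = 0.
Unit clause (y32) forces y32 = 1.
Unit clause (~y41) forces y41 = 0.
Unit clause (y42) forces y42 = 1.
But (~y42) is also a unit clause — contradiction.
So y21 must be the other value — set y21 = 0.
Unit clause (y22) forces y22 = 1.
Unit clause (~y32) forces y32 = 0.
Unit clause (y31) forces y31 = 1.
Unit clause (~y41) forces y41 = 0.
Unit clause (y42) forces y42 = 1.
But (~y42) is also a unit clause — contradiction.
Neither y21 = 1 nor y21 = 0 works.
Neither y12 = 1 nor y12 = 0 works.
So y11 must be the other value — set y11 = 1.
Unit clause (~y21) forces y21 = 0.
Unit clause (~y31) forces y31 = 0.
Unit clause (~y41) forces y41 = 0.
Case y22 = 1:
Unit clause (~y12) forces y12 = 0.
Unit clause (~y32) forces y32 = 0.
Unit clause (y33) forces y33 = 1.
Unit clause (~y42) forces y42 = 0.
Unit clause (y43) forces y43 = 1.
But (~y43) is also a unit clause — contradiction.
So y22 must be the other value — set y22 = 0.
Unit clause (y23) forces y23 = 1.
Unit clause (~y13) forces y13 = 0.
Unit clause (~y33) forces y33 = 0.
Unit clause (y32) forces y32 = 1.
Unit clause (~y12) forces y12 = 0.
Unit clause (~y42) forces y42 = 0.
Unit clause (y43) forces y43 = 1.
But (~y43) is also a unit clause — contradiction.
Neither y22 = 1 nor y22 = 0 works.
Neither y11 = 1 nor y11 = 0 works.
No assignment satisfies every clause.

Unsatisfiable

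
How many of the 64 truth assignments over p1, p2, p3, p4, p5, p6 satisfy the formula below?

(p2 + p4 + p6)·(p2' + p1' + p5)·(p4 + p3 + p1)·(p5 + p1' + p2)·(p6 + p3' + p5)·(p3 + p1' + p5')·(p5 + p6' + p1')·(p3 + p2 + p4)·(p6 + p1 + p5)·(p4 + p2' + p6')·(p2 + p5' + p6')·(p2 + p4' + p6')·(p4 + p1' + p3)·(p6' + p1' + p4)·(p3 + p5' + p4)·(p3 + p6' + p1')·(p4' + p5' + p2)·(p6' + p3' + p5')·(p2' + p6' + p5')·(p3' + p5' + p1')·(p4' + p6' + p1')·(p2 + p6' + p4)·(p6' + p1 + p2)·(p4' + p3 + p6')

There are 2^6 = 64 truth assignments over (p1, p2, p3, p4, p5, p6).
Split on p3. With p3 = 1, the clauses containing p3 are satisfied and p3' drops from the rest; 3 of the 2^5 = 32 assignments to the other variables satisfy what remains.
With p3 = 0, by the same count on the reduced clause set, 1 assignment works.
Total: 3 + 1 = 4.

4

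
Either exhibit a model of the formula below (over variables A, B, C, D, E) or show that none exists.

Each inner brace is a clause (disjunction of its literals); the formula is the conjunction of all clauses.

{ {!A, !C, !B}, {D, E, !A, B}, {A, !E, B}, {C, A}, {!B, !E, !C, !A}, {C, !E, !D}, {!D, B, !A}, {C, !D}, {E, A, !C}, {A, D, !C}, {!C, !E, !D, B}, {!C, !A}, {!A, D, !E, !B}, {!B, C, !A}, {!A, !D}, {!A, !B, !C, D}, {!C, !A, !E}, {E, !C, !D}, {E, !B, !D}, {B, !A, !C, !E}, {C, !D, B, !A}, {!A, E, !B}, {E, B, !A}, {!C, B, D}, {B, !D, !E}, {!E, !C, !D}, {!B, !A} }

A ↦ true; B ↦ false; C ↦ false; D ↦ false; E ↦ true

Branch on C: set C = false.
From the singleton clause (A), A = true.
From the singleton clause (!D), D = false.
From the singleton clause (!B), B = false.
From the singleton clause (E), E = true.
This assignment satisfies each clause.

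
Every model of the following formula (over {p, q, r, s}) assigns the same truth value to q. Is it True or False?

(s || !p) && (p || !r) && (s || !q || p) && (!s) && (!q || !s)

False

Suppose q = true.
Unit clause (!s) forces s = false.
Unit clause (!p) forces p = false.
But (p) is also a unit clause — contradiction.
So every satisfying assignment has q = False.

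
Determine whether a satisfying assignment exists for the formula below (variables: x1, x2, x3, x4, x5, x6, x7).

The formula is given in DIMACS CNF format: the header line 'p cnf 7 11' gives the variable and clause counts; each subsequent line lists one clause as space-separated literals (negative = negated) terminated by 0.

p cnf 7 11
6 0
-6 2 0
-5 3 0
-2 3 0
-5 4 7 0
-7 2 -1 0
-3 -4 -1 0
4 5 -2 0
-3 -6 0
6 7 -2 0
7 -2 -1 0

From the singleton clause (x6), x6 = True.
From the singleton clause (x2), x2 = True.
From the singleton clause (x3), x3 = True.
But (¬x3) is also a unit clause — contradiction.
No assignment satisfies every clause.

Unsatisfiable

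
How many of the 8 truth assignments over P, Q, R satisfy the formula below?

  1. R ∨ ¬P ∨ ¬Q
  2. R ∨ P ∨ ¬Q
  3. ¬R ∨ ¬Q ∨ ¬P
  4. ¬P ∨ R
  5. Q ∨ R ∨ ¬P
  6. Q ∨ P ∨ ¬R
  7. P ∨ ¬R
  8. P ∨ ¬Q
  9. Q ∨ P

1

There are 2^3 = 8 truth assignments over (P, Q, R).
Split on P. With P = True, the clauses containing P are satisfied and ¬P drops from the rest; 1 of the 2^2 = 4 assignments to the other variables satisfy what remains.
With P = False, by the same count on the reduced clause set, 0 assignments work.
(One model: P=T, Q=F, R=T.)
Total: 1 + 0 = 1.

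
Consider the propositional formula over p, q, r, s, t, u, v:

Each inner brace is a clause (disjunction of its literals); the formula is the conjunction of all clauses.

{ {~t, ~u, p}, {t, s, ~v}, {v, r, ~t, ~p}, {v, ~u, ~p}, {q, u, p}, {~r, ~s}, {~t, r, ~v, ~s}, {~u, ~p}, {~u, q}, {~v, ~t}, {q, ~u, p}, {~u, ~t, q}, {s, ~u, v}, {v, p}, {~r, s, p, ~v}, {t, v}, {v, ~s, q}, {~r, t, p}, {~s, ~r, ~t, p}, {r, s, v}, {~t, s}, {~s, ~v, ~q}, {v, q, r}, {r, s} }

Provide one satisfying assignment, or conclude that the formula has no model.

p: 1,  q: 0,  r: 0,  s: 1,  t: 0,  u: 0,  v: 1

Try r = 0.
From the singleton clause (s), s = 1.
Try t = 0.
From the singleton clause (v), v = 1.
From the singleton clause (~q), q = 0.
From the singleton clause (~u), u = 0.
From the singleton clause (p), p = 1.
Every clause now holds.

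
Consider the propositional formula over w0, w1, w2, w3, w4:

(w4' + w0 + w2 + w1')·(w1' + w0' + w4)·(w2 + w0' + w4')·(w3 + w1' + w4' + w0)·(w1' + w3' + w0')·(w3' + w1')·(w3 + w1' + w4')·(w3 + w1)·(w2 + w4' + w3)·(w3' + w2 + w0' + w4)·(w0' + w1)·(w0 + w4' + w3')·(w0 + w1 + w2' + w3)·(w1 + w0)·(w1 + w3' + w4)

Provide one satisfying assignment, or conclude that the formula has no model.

w0 ↦ 0,  w1 ↦ 1,  w2 ↦ 1,  w3 ↦ 0,  w4 ↦ 0

Branch on w3: set w3 = 0.
The clause (w1) is unit, so w1 = 1.
The clause (w4') is unit, so w4 = 0.
The clause (w0') is unit, so w0 = 0.
Every clause is now satisfied; w2 is unconstrained.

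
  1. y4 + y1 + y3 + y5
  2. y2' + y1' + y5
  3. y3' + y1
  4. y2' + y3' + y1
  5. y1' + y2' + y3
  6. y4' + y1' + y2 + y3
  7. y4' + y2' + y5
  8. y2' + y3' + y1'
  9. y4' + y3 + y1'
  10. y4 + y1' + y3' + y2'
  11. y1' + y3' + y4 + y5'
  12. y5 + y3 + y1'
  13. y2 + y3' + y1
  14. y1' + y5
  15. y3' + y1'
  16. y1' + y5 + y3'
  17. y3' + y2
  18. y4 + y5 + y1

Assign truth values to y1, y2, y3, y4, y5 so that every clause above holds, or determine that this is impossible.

y1 ↦ 0; y2 ↦ 0; y3 ↦ 0; y4 ↦ 0; y5 ↦ 1

Branch on y3: set y3 = 0.
Branch on y1: set y1 = 0.
Branch on y4: set y4 = 0.
The clause (y5) is unit, so y5 = 1.
All clauses hold; y2 can take either value.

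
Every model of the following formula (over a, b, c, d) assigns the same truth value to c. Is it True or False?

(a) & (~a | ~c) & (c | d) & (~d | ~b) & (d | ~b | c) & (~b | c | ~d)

Suppose c = 1.
(a) alone gives a = 1.
That conflicts with the unit clause (~a).
So every satisfying assignment has c = False.

False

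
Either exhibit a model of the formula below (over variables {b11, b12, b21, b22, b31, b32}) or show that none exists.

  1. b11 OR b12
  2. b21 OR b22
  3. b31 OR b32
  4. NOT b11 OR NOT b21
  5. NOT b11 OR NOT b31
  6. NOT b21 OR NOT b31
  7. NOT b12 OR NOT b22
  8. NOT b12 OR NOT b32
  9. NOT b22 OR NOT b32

Case b11 = true:
The clause (NOT b21) is unit, so b21 = false.
The clause (b22) is unit, so b22 = true.
The clause (NOT b31) is unit, so b31 = false.
The clause (b32) is unit, so b32 = true.
But (NOT b32) is also a unit clause — contradiction.
Backtrack on b11: now try b11 = false.
The clause (b12) is unit, so b12 = true.
The clause (NOT b22) is unit, so b22 = false.
The clause (b21) is unit, so b21 = true.
The clause (NOT b31) is unit, so b31 = false.
The clause (b32) is unit, so b32 = true.
But (NOT b32) is also a unit clause — contradiction.
Neither b11 = true nor b11 = false works.

UNSATISFIABLE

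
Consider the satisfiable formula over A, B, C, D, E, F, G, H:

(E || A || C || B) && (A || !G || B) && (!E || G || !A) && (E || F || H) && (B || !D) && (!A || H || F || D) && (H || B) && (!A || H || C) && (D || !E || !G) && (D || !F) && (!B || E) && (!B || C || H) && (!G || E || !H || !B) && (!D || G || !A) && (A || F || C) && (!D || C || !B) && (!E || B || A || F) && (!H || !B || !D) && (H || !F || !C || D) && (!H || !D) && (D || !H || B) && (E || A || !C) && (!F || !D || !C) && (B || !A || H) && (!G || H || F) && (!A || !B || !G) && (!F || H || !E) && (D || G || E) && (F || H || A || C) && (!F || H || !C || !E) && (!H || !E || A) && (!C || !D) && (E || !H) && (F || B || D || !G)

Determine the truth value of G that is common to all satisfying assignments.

False

Suppose G = true.
Branch on A: set A = true.
(!B) alone gives B = false.
(!D) alone gives D = false.
(H) alone gives H = true.
Now (!H) is unsatisfied and unit — conflict.
Backtrack on A: now try A = false.
(B) alone gives B = true.
(E) alone gives E = true.
(D) alone gives D = true.
(C) alone gives C = true.
Now (!C) is unsatisfied and unit — conflict.
Neither A = true nor A = false works.
So every satisfying assignment has G = False.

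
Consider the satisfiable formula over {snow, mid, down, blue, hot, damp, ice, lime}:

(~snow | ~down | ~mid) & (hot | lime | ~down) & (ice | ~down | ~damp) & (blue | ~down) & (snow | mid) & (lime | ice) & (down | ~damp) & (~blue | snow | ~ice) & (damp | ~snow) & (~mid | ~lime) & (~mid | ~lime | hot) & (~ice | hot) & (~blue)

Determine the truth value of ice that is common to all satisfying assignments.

Suppose ice = 0.
(lime) alone gives lime = 1.
(~mid) alone gives mid = 0.
(snow) alone gives snow = 1.
(damp) alone gives damp = 1.
(~down) alone gives down = 0.
Now (down) is unsatisfied and unit — conflict.
So every satisfying assignment has ice = True.

True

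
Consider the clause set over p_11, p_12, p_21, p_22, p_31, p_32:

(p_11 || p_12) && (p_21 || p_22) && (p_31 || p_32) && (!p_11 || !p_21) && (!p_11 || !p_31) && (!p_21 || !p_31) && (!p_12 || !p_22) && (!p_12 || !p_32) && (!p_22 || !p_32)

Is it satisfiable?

No, unsatisfiable

Try p_11 = true.
(!p_21) alone gives p_21 = false.
(p_22) alone gives p_22 = true.
(!p_31) alone gives p_31 = false.
(p_32) alone gives p_32 = true.
That conflicts with the unit clause (!p_32).
So p_11 must be the other value — set p_11 = false.
(p_12) alone gives p_12 = true.
(!p_22) alone gives p_22 = false.
(p_21) alone gives p_21 = true.
(!p_31) alone gives p_31 = false.
(p_32) alone gives p_32 = true.
That conflicts with the unit clause (!p_32).
Neither p_11 = true nor p_11 = false works.
No assignment satisfies every clause.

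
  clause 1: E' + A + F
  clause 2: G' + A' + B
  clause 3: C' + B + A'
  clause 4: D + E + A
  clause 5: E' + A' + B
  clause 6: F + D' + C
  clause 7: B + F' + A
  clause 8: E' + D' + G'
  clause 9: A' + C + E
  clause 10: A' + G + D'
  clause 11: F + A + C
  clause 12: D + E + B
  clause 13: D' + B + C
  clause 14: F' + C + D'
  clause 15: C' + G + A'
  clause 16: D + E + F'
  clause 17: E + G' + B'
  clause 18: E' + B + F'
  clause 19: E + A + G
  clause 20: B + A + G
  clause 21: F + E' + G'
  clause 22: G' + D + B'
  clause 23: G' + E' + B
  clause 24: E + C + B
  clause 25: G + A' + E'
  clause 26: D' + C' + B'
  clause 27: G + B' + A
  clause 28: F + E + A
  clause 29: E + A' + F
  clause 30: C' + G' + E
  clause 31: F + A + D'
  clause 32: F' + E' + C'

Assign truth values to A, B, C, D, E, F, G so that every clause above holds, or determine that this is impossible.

Suppose E = 0.
Suppose D = 1.
Suppose F = 1.
(C) alone gives C = 1.
(B') alone gives B = 0.
(A') alone gives A = 0.
Now (A) is unsatisfied and unit — conflict.
That branch fails; take F = 0 instead.
(C) alone gives C = 1.
(B') alone gives B = 0.
(A') alone gives A = 0.
Now (A) is unsatisfied and unit — conflict.
Either choice for F ends in contradiction.
That branch fails; take D = 0 instead.
(A) alone gives A = 1.
(C) alone gives C = 1.
(B) alone gives B = 1.
(G) alone gives G = 1.
Now (G') is unsatisfied and unit — conflict.
Either choice for D ends in contradiction.
That branch fails; take E = 1 instead.
Suppose A = 1.
(B) alone gives B = 1.
(G) alone gives G = 1.
(D') alone gives D = 0.
Now (D) is unsatisfied and unit — conflict.
That branch fails; take A = 0 instead.
(F) alone gives F = 1.
(B) alone gives B = 1.
(G) alone gives G = 1.
(D') alone gives D = 0.
Now (D) is unsatisfied and unit — conflict.
Either choice for A ends in contradiction.
Either choice for E ends in contradiction.

UNSATISFIABLE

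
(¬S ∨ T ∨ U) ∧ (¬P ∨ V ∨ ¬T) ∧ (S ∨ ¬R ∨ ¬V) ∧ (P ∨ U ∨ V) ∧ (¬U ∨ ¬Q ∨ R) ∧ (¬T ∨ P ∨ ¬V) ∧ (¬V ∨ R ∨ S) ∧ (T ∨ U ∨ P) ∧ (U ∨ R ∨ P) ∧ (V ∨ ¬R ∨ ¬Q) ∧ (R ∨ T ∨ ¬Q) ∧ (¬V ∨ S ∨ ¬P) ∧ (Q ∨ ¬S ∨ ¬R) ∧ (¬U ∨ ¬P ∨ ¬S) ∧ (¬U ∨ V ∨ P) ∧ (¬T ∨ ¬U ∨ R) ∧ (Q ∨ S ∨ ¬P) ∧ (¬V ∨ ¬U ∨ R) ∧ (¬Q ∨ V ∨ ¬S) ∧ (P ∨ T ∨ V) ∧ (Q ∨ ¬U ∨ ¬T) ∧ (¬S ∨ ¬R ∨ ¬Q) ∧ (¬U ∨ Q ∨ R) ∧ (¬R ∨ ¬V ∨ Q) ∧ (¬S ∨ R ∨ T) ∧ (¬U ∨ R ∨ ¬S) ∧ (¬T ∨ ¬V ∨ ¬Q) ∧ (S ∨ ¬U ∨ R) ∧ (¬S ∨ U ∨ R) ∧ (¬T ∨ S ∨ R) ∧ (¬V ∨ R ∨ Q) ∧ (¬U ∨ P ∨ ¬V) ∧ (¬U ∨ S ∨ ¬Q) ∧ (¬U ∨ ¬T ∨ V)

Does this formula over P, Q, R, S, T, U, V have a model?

Suppose S = False.
Suppose R = False.
From the singleton clause (¬V), V = False.
From the singleton clause (¬U), U = False.
From the singleton clause (P), P = True.
From the singleton clause (¬T), T = False.
From the singleton clause (¬Q), Q = False.
That conflicts with the unit clause (Q).
That branch fails; take R = True instead.
From the singleton clause (¬V), V = False.
From the singleton clause (¬Q), Q = False.
From the singleton clause (¬P), P = False.
From the singleton clause (U), U = True.
That conflicts with the unit clause (¬U).
Neither R = True nor R = False works.
That branch fails; take S = True instead.
Suppose T = True.
Suppose P = False.
From the singleton clause (¬V), V = False.
From the singleton clause (U), U = True.
That conflicts with the unit clause (¬U).
That branch fails; take P = True instead.
From the singleton clause (V), V = True.
From the singleton clause (¬U), U = False.
From the singleton clause (¬Q), Q = False.
From the singleton clause (¬R), R = False.
That conflicts with the unit clause (R).
Neither P = True nor P = False works.
That branch fails; take T = False instead.
From the singleton clause (U), U = True.
From the singleton clause (¬P), P = False.
From the singleton clause (V), V = True.
That conflicts with the unit clause (¬V).
Neither T = True nor T = False works.
Neither S = True nor S = False works.
No assignment satisfies every clause.

No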